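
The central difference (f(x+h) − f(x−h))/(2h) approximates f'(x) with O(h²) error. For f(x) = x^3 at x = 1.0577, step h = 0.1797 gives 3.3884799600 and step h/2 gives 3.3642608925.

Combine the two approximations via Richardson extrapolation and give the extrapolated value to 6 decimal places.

r = 2: numerator weight 4, denominator 3.
4*3.3642608925 − 3.3884799600 = 10.0685636100
Divide by 2^2 − 1 = 3.
R = 10.0685636100/3 = 3.3561878700

3.356188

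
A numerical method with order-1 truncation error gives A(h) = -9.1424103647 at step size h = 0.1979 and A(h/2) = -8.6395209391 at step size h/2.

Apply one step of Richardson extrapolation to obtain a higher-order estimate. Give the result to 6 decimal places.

Method order is 1; weight 2^1 = 2.
Weighted: (-17.2790418782) − (-9.1424103647) = -8.1366315135
(-8.1366315135) ÷ 1 = -8.1366315135

-8.136632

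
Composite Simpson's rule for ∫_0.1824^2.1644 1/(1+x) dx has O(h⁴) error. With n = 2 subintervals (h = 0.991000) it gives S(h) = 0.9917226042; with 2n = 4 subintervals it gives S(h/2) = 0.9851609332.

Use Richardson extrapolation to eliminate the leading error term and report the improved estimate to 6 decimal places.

0.984723

Error is O(h^4); halving h shrinks it by 2^4 = 16.
16*0.9851609332 − 0.9917226042 = 14.7708523270
Divide by 2^4 − 1 = 15.
So the Richardson estimate is 0.9847234885.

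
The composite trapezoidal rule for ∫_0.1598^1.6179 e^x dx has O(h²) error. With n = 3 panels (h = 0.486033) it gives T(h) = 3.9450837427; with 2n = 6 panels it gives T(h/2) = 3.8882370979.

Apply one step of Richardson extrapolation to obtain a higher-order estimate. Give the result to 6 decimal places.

3.869288

The method has order 2: 2^2 = 4.
Top: 4(3.8882370979) − (3.9450837427) = 11.6078646489
Divide by 2^2 − 1 = 3.
So the Richardson estimate is 3.8692882163.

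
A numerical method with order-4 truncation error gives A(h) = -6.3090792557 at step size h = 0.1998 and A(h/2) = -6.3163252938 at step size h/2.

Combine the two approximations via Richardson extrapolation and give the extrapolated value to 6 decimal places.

r = 4, so 2^r = 16.
A(h/2) − A(h) = -6.3163252938 − (-6.3090792557) = -0.0072460381
Correction (A(h/2) − A(h))/(16 − 1) = (-0.0072460381)/15 = -0.0004830692
R = -6.3163252938 − 0.0004830692 = -6.3168083630

-6.316808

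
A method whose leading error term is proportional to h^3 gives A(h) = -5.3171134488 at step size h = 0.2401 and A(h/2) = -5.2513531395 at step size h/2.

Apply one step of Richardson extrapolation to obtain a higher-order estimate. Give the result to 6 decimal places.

-5.241959

The method has order 3: 2^3 = 8.
Numerator 8×A(h/2) − A(h) = 8×(-5.2513531395) − (-5.3171134488) = -36.6937116672
Denominator 8 − 1 = 7.
(8×(-5.2513531395) − (-5.3171134488))/(8 − 1) = -5.2419588096
Gap between inputs: 6.576e-02; correction applied: +0.0093943299.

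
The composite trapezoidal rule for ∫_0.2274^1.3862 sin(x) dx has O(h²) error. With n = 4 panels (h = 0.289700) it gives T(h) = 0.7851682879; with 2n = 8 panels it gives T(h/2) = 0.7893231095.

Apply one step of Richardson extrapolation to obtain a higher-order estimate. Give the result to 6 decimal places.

0.790708

Leading term ∝ h^2; use weight 4 = 2^2.
4*0.7893231095 = 3.1572924380; 3.1572924380 − 0.7851682879 = 2.3721241501
2.3721241501 ÷ 3 = 0.7907080500
Correction |R − A(h/2)| = 1.385e-03; gap |A(h/2) − A(h)| = 4.155e-03.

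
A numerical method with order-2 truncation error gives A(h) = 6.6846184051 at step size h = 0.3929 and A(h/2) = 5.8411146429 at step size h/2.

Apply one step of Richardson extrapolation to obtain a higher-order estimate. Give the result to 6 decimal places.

5.559947

Error is O(h^2); halving h shrinks it by 2^2 = 4.
2^2×A(h/2) = 23.3644585716; minus A(h) gives 16.6798401665.
16.6798401665 ÷ 3 = 5.5599467222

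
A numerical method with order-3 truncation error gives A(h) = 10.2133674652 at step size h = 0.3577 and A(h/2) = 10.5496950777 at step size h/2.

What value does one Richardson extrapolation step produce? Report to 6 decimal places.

10.597742

Leading term ∝ h^3; use weight 8 = 2^3.
2^3·A(h/2) = 84.3975606216; minus A(h) gives 74.1841931564.
74.1841931564 ÷ 7 = 10.5977418795
Shift from A(h/2): +0.0480468018.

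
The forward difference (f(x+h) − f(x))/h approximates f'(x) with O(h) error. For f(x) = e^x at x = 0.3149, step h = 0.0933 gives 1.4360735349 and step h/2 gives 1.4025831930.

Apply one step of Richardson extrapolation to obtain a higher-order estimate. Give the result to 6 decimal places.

1.369093

r = 1: numerator weight 2, denominator 1.
A(h/2) − A(h) = 1.4025831930 − 1.4360735349 = -0.0334903419
Correction (A(h/2) − A(h))/(2 − 1) = (-0.0334903419)/1 = -0.0334903419
R = 1.4025831930 − 0.0334903419 = 1.3690928511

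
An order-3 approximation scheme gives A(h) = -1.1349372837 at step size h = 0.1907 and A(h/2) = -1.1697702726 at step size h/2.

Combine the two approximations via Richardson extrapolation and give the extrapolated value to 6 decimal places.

-1.174746

With r = 3 the leading error scales as h^3, so the weight is 2^3 = 8.
Numerator 8×A(h/2) − A(h) = 8×(-1.1697702726) − (-1.1349372837) = -8.2232248971
R = (-8.2232248971)/7 = -1.1747464139
Correction |R − A(h/2)| = 4.976e-03; gap |A(h/2) − A(h)| = 3.483e-02.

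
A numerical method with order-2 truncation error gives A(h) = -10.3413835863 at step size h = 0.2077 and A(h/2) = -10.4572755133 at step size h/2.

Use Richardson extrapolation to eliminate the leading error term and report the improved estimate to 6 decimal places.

Leading term ∝ h^2; use weight 4 = 2^2.
4·(-10.4572755133) = -41.8291020532; subtract (-10.3413835863) → -31.4877184669
Divide by 2^2 − 1 = 3.
R = (-31.4877184669)/3 = -10.4959061556
Gap between inputs: 1.159e-01; correction applied: −0.0386306423.

-10.495906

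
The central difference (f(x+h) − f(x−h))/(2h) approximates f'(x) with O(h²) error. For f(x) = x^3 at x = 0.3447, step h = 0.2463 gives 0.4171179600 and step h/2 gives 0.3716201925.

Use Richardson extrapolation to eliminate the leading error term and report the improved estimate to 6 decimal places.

Error is O(h^2); halving h shrinks it by 2^2 = 4.
Top: 4(0.3716201925) − (0.4171179600) = 1.0693628100
Denominator 4 − 1 = 3.
R = 1.0693628100/3 = 0.3564542700
Gap between inputs: 4.550e-02; correction applied: −0.0151659225.

0.356454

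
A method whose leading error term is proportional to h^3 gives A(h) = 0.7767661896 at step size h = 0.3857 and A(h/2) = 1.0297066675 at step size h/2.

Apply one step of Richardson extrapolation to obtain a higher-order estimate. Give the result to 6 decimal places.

Method order is 3; weight 2^3 = 8.
Numerator 8 × A(h/2) − A(h) = 8 × 1.0297066675 − 0.7767661896 = 7.4608871504
Extrapolated: 7.4608871504 / 7 = 1.0658410215

1.065841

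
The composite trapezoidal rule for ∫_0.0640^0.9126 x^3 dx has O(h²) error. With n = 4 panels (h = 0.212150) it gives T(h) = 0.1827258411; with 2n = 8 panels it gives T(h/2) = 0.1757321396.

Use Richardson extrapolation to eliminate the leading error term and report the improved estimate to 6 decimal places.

0.173401

Order 2 gives 2^r = 4 and 2^r − 1 = 3.
Numerator 4×A(h/2) − A(h) = 4×0.1757321396 − 0.1827258411 = 0.5202027173
Denominator 4 − 1 = 3.
So the Richardson estimate is 0.1734009058.
Gap between inputs: 6.994e-03; correction applied: −0.0023312338.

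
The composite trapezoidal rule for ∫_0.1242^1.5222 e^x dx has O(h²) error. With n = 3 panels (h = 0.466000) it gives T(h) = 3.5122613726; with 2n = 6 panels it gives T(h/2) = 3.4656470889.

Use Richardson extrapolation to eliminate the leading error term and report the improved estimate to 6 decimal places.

3.450109

r = 2: numerator weight 4, denominator 3.
4 × 3.4656470889 − 3.5122613726 = 10.3503269830
(4 × 3.4656470889 − 3.5122613726)/(4 − 1) = 3.4501089943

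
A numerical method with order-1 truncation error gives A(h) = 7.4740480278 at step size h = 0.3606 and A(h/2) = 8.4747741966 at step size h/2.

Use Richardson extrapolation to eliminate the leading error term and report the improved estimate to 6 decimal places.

9.475500

The method has order 1: 2^1 = 2.
A(h/2) − A(h) = 8.4747741966 − 7.4740480278 = 1.0007261688
Divide by 2^1 − 1 = 1: 1.0007261688/1 = 1.0007261688
R = A(h/2) + (A(h/2) − A(h))/1 = 8.4747741966 + 1.0007261688 = 9.4755003654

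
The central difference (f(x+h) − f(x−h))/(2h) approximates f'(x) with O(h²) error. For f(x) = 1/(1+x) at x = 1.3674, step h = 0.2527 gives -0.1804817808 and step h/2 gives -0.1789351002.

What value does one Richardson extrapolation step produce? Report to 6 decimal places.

Method order is 2; weight 2^2 = 4.
2^2 × A(h/2) = -0.7157404008; minus A(h) gives -0.5352586200.
Divide by 2^2 − 1 = 3.
R = (-0.5352586200)/3 = -0.1784195400

-0.178420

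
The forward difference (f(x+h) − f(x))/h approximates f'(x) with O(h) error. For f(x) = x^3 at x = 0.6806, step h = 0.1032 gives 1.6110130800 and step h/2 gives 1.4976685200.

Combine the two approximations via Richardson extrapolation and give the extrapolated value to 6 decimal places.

1.384324

Leading term ∝ h^1; use weight 2 = 2^1.
2·1.4976685200 = 2.9953370400; 2.9953370400 − 1.6110130800 = 1.3843239600
Divide by 2^1 − 1 = 1.
R = 1.3843239600/1 = 1.3843239600
Shift from A(h/2): −0.1133445600.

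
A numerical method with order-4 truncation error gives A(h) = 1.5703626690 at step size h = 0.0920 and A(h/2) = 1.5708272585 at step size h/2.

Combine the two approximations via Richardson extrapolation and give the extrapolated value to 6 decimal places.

1.570858

r = 4: numerator weight 16, denominator 15.
16·1.5708272585 − 1.5703626690 = 23.5628734670
Denominator 16 − 1 = 15.
Result: 1.5708582311
Gap between inputs: 4.646e-04; correction applied: +0.0000309726.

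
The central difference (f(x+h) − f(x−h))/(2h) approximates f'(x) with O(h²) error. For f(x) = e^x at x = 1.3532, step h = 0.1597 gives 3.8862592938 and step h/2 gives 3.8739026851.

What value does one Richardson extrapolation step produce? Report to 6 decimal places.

r = 2, so 2^r = 4.
Weighted: 15.4956107404 − 3.8862592938 = 11.6093514466
11.6093514466 ÷ 3 = 3.8697838155

3.869784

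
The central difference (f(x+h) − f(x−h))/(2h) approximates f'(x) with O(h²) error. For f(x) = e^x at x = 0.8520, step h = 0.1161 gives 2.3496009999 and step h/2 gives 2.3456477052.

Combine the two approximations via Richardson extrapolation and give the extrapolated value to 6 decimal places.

Order 2 gives 2^r = 4 and 2^r − 1 = 3.
4*2.3456477052 = 9.3825908208; subtract 2.3496009999 → 7.0329898209
R = 7.0329898209/3 = 2.3443299403

2.344330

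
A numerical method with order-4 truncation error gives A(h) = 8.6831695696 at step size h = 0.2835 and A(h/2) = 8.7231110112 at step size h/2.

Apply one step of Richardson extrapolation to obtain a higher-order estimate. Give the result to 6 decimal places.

Method order is 4; weight 2^4 = 16.
16·8.7231110112 − 8.6831695696 = 130.8866066096
130.8866066096 ÷ 15 = 8.7257737740
Correction |R − A(h/2)| = 2.663e-03; gap |A(h/2) − A(h)| = 3.994e-02.

8.725774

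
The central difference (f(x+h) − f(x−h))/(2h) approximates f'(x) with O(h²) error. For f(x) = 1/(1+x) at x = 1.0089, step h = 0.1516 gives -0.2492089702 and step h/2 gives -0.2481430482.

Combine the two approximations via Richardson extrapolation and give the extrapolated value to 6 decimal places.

Order 2 gives 2^r = 4 and 2^r − 1 = 3.
Numerator 4·A(h/2) − A(h) = 4·(-0.2481430482) − (-0.2492089702) = -0.7433632226
(-0.7433632226) ÷ 3 = -0.2477877409

-0.247788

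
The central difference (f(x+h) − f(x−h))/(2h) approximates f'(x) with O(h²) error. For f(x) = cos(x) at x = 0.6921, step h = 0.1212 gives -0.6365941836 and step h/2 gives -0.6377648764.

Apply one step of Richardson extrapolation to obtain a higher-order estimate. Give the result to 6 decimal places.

-0.638155

Order 2 gives 2^r = 4 and 2^r − 1 = 3.
A(h/2) − A(h) = -0.6377648764 − (-0.6365941836) = -0.0011706928
Correction (A(h/2) − A(h))/(4 − 1) = (-0.0011706928)/3 = -0.0003902309
R = -0.6377648764 − 0.0003902309 = -0.6381551073
Shift from A(h/2): −0.0003902309.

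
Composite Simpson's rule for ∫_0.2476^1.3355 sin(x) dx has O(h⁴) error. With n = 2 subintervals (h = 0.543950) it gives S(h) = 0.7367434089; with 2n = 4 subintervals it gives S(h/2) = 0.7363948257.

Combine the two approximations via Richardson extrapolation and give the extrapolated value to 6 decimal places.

With r = 4 the leading error scales as h^4, so the weight is 2^4 = 16.
16 × 0.7363948257 = 11.7823172112; subtract 0.7367434089 → 11.0455738023
Denominator 16 − 1 = 15.
(16 × 0.7363948257 − 0.7367434089)/(16 − 1) = 0.7363715868

0.736372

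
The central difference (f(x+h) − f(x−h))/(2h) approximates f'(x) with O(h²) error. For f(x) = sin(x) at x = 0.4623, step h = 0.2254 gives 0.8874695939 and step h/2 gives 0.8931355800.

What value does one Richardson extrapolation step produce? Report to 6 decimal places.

Error is O(h^2); halving h shrinks it by 2^2 = 4.
4×0.8931355800 = 3.5725423200; 3.5725423200 − 0.8874695939 = 2.6850727261
2.6850727261 ÷ 3 = 0.8950242420

0.895024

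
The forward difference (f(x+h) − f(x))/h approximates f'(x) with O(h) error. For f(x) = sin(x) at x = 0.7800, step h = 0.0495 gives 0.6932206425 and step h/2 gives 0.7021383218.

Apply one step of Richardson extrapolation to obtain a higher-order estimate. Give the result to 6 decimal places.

0.711056

Leading term ∝ h^1; use weight 2 = 2^1.
Weighted: 1.4042766436 − 0.6932206425 = 0.7110560011
Denominator 2 − 1 = 1.
So the Richardson estimate is 0.7110560011.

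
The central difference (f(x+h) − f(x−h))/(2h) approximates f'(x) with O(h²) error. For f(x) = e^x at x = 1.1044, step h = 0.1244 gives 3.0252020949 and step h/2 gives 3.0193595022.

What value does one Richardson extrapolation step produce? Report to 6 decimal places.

3.017412

Error is O(h^2); halving h shrinks it by 2^2 = 4.
Numerator 4*A(h/2) − A(h) = 4*3.0193595022 − 3.0252020949 = 9.0522359139
Extrapolated: 9.0522359139 / 3 = 3.0174119713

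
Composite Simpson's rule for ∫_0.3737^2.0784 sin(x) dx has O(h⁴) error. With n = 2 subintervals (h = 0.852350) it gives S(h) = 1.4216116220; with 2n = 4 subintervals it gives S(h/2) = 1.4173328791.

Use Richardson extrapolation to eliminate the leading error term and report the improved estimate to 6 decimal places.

1.417048

With r = 4 the leading error scales as h^4, so the weight is 2^4 = 16.
16 × 1.4173328791 = 22.6773260656; subtract 1.4216116220 → 21.2557144436
Divide by 2^4 − 1 = 15.
Result: 1.4170476296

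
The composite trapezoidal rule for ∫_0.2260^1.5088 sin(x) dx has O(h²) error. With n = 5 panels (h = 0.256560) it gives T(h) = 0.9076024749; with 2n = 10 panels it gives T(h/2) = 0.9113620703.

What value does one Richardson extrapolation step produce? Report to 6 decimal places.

Leading term ∝ h^2; use weight 4 = 2^2.
4 × 0.9113620703 = 3.6454482812; 3.6454482812 − 0.9076024749 = 2.7378458063
Denominator 4 − 1 = 3.
(4 × 0.9113620703 − 0.9076024749)/(4 − 1) = 0.9126152688
Gap between inputs: 3.760e-03; correction applied: +0.0012531985.

0.912615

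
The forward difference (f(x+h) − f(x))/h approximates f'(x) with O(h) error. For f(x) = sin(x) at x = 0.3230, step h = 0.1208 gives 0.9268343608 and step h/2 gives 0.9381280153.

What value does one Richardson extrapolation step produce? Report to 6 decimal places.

0.949422

With r = 1 the leading error scales as h^1, so the weight is 2^1 = 2.
Difference of the inputs: 0.9381280153 − 0.9268343608 = 0.0112936545
Correction (A(h/2) − A(h))/(2 − 1) = 0.0112936545/1 = 0.0112936545
R = 0.9381280153 + 0.0112936545 = 0.9494216698
Shift from A(h/2): +0.0112936545.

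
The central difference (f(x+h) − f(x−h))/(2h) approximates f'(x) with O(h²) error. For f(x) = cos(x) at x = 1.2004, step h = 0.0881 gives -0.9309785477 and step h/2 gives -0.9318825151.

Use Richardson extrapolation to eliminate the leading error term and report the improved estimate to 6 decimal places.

-0.932184

With r = 2 the leading error scales as h^2, so the weight is 2^2 = 4.
Numerator 4 × A(h/2) − A(h) = 4 × (-0.9318825151) − (-0.9309785477) = -2.7965515127
Denominator 4 − 1 = 3.
R = (-2.7965515127)/3 = -0.9321838376
Correction |R − A(h/2)| = 3.013e-04; gap |A(h/2) − A(h)| = 9.040e-04.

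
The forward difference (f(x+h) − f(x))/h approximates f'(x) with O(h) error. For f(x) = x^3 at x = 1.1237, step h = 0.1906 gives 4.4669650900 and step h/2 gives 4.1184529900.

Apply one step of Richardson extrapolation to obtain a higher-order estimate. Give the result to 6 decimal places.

Order 1 gives 2^r = 2 and 2^r − 1 = 1.
Weighted: 8.2369059800 − 4.4669650900 = 3.7699408900
Denominator 2 − 1 = 1.
Extrapolated: 3.7699408900 / 1 = 3.7699408900

3.769941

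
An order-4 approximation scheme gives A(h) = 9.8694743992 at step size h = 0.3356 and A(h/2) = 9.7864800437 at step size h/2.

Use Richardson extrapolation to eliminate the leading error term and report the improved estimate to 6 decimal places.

9.780947

Order 4 gives 2^r = 16 and 2^r − 1 = 15.
16×9.7864800437 = 156.5836806992; subtract 9.8694743992 → 146.7142063000
Divide by 2^4 − 1 = 15.
Result: 9.7809470867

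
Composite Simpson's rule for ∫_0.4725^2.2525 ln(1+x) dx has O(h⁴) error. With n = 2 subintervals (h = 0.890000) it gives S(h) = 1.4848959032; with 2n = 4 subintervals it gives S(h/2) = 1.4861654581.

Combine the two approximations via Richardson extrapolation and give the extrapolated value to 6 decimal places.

r = 4: numerator weight 16, denominator 15.
16×1.4861654581 = 23.7786473296; subtract 1.4848959032 → 22.2937514264
Divide by 2^4 − 1 = 15.
Result: 1.4862500951

1.486250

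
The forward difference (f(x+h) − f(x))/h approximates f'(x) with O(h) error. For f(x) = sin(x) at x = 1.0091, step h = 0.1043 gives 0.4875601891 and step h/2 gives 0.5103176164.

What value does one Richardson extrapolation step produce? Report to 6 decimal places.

Error is O(h^1); halving h shrinks it by 2^1 = 2.
2*0.5103176164 = 1.0206352328; subtract 0.4875601891 → 0.5330750437
Denominator 2 − 1 = 1.
Extrapolated: 0.5330750437 / 1 = 0.5330750437

0.533075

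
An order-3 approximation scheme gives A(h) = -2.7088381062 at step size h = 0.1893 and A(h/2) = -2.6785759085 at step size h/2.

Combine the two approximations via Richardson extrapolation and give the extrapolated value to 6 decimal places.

-2.674253

With r = 3 the leading error scales as h^3, so the weight is 2^3 = 8.
8*(-2.6785759085) = -21.4286072680; (-21.4286072680) − (-2.7088381062) = -18.7197691618
Denominator 8 − 1 = 7.
R = (-18.7197691618)/7 = -2.6742527374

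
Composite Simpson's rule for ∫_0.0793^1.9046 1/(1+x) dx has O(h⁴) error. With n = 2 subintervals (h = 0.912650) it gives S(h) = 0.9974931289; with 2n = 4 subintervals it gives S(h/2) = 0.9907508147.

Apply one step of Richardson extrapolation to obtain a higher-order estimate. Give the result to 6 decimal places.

0.990301

The method has order 4: 2^4 = 16.
16 × 0.9907508147 = 15.8520130352; 15.8520130352 − 0.9974931289 = 14.8545199063
Extrapolated: 14.8545199063 / 15 = 0.9903013271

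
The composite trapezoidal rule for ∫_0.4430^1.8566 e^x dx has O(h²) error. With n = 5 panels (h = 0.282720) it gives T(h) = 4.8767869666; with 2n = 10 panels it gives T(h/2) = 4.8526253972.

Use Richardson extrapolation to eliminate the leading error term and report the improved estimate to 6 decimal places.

4.844572

The method has order 2: 2^2 = 4.
4*4.8526253972 − 4.8767869666 = 14.5337146222
Denominator 4 − 1 = 3.
14.5337146222 ÷ 3 = 4.8445715407
Gap between inputs: 2.416e-02; correction applied: −0.0080538565.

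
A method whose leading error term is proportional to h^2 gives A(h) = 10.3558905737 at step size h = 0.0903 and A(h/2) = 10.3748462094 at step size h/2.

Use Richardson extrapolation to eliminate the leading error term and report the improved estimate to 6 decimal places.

10.381165

Leading term ∝ h^2; use weight 4 = 2^2.
Numerator 4·A(h/2) − A(h) = 4·10.3748462094 − 10.3558905737 = 31.1434942639
(4·10.3748462094 − 10.3558905737)/(4 − 1) = 10.3811647546
Correction |R − A(h/2)| = 6.319e-03; gap |A(h/2) − A(h)| = 1.896e-02.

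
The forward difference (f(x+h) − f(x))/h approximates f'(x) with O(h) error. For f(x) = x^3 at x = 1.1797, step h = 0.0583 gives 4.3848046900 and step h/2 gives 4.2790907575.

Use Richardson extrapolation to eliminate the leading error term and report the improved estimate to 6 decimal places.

Error is O(h^1); halving h shrinks it by 2^1 = 2.
Top: 2(4.2790907575) − (4.3848046900) = 4.1733768250
Denominator 2 − 1 = 1.
(2 × 4.2790907575 − 4.3848046900)/(2 − 1) = 4.1733768250

4.173377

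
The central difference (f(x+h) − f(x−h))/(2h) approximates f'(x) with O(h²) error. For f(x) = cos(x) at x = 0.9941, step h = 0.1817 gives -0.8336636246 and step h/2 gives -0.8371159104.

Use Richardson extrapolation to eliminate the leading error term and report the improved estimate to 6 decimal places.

-0.838267

Order 2 gives 2^r = 4 and 2^r − 1 = 3.
Top: 4(-0.8371159104) − (-0.8336636246) = -2.5148000170
Denominator 4 − 1 = 3.
So the Richardson estimate is -0.8382666723.
Correction |R − A(h/2)| = 1.151e-03; gap |A(h/2) − A(h)| = 3.452e-03.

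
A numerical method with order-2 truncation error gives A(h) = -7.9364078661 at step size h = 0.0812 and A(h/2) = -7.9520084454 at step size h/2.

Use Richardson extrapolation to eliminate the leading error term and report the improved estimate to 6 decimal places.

-7.957209

The method has order 2: 2^2 = 4.
Top: 4(-7.9520084454) − (-7.9364078661) = -23.8716259155
Divide by 2^2 − 1 = 3.
Result: -7.9572086385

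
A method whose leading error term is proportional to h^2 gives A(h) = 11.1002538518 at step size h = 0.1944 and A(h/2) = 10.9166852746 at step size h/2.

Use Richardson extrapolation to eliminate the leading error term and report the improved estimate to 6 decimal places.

10.855496

Leading term ∝ h^2; use weight 4 = 2^2.
Weighted: 43.6667410984 − 11.1002538518 = 32.5664872466
Denominator 4 − 1 = 3.
(4·10.9166852746 − 11.1002538518)/(4 − 1) = 10.8554957489
Gap between inputs: 1.836e-01; correction applied: −0.0611895257.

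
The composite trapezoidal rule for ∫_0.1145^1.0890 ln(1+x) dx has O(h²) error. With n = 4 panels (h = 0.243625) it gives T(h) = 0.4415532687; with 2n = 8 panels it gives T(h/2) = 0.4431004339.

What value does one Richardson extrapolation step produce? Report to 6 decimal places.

With r = 2 the leading error scales as h^2, so the weight is 2^2 = 4.
Numerator 4×A(h/2) − A(h) = 4×0.4431004339 − 0.4415532687 = 1.3308484669
Divide by 2^2 − 1 = 3.
Extrapolated: 1.3308484669 / 3 = 0.4436161556

0.443616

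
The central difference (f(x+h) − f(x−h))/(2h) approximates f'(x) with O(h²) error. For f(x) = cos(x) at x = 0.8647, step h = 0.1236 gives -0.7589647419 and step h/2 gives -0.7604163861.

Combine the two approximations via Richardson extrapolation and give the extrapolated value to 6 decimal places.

-0.760900

Error is O(h^2); halving h shrinks it by 2^2 = 4.
A(h/2) − A(h) = -0.7604163861 − (-0.7589647419) = -0.0014516442
Correction (A(h/2) − A(h))/(4 − 1) = (-0.0014516442)/3 = -0.0004838814
R = -0.7604163861 − 0.0004838814 = -0.7609002675
Gap between inputs: 1.452e-03; correction applied: −0.0004838814.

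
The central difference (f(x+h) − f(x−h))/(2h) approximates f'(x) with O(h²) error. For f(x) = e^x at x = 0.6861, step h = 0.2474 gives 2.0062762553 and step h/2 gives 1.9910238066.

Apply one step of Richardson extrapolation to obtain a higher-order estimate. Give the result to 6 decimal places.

1.985940

With r = 2 the leading error scales as h^2, so the weight is 2^2 = 4.
Top: 4(1.9910238066) − (2.0062762553) = 5.9578189711
R = 5.9578189711/3 = 1.9859396570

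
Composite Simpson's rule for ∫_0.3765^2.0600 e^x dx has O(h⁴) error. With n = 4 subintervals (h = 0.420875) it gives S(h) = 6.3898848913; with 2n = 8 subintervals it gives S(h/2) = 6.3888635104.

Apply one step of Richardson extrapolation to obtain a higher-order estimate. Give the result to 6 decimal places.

The method has order 4: 2^4 = 16.
2^4*A(h/2) = 102.2218161664; minus A(h) gives 95.8319312751.
Extrapolated: 95.8319312751 / 15 = 6.3887954183
Gap between inputs: 1.021e-03; correction applied: −0.0000680921.

6.388795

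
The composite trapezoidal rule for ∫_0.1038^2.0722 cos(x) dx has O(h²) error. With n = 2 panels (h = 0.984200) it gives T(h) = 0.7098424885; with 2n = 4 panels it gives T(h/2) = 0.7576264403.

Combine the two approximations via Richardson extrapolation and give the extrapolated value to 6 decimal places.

Method order is 2; weight 2^2 = 4.
Top: 4(0.7576264403) − (0.7098424885) = 2.3206632727
Divide by 2^2 − 1 = 3.
2.3206632727 ÷ 3 = 0.7735544242
Gap between inputs: 4.778e-02; correction applied: +0.0159279839.

0.773554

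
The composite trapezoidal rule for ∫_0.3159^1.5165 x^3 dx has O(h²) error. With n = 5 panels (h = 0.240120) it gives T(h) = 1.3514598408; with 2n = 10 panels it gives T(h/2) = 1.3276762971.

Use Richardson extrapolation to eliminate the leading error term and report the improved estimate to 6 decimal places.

1.319748

Error is O(h^2); halving h shrinks it by 2^2 = 4.
Weighted: 5.3107051884 − 1.3514598408 = 3.9592453476
(4*1.3276762971 − 1.3514598408)/(4 − 1) = 1.3197484492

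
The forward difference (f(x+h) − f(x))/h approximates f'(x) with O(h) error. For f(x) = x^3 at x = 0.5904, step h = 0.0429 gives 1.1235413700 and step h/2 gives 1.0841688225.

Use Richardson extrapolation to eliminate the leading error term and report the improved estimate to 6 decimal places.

r = 1: numerator weight 2, denominator 1.
Weighted: 2.1683376450 − 1.1235413700 = 1.0447962750
Divide by 2^1 − 1 = 1.
R = 1.0447962750/1 = 1.0447962750
Gap between inputs: 3.937e-02; correction applied: −0.0393725475.

1.044796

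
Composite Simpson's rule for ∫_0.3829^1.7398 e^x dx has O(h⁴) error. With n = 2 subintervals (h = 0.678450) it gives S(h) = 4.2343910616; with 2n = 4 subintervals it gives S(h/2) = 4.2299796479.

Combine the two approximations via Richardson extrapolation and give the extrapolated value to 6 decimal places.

4.229686

Order 4 gives 2^r = 16 and 2^r − 1 = 15.
A(h/2) − A(h) = 4.2299796479 − 4.2343910616 = -0.0044114137
Correction (A(h/2) − A(h))/(16 − 1) = (-0.0044114137)/15 = -0.0002940942
R = A(h/2) + (A(h/2) − A(h))/15 = 4.2299796479 − 0.0002940942 = 4.2296855537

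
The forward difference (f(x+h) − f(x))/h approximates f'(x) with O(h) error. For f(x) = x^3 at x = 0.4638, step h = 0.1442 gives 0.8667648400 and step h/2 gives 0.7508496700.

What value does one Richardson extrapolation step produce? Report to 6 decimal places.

Order 1 gives 2^r = 2 and 2^r − 1 = 1.
2 × 0.7508496700 = 1.5016993400; 1.5016993400 − 0.8667648400 = 0.6349345000
Denominator 2 − 1 = 1.
Extrapolated: 0.6349345000 / 1 = 0.6349345000

0.634935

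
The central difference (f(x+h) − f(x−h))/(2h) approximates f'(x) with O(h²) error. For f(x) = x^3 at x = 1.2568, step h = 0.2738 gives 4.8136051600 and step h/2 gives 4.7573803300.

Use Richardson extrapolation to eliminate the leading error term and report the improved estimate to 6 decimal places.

The method has order 2: 2^2 = 4.
A(h/2) − A(h) = 4.7573803300 − 4.8136051600 = -0.0562248300
Correction (A(h/2) − A(h))/(4 − 1) = (-0.0562248300)/3 = -0.0187416100
R = 4.7573803300 − 0.0187416100 = 4.7386387200

4.738639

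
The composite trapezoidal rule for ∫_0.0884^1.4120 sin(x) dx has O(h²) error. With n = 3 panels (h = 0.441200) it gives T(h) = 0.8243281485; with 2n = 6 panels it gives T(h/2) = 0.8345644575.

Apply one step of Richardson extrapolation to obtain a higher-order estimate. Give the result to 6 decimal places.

0.837977

The method has order 2: 2^2 = 4.
Weighted: 3.3382578300 − 0.8243281485 = 2.5139296815
Denominator 4 − 1 = 3.
2.5139296815 ÷ 3 = 0.8379765605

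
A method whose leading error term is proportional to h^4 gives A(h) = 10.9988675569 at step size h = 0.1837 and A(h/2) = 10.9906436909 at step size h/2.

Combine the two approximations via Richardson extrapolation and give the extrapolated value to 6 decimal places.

10.990095

r = 4: numerator weight 16, denominator 15.
16*10.9906436909 = 175.8502990544; subtract 10.9988675569 → 164.8514314975
(16*10.9906436909 − 10.9988675569)/(16 − 1) = 10.9900954332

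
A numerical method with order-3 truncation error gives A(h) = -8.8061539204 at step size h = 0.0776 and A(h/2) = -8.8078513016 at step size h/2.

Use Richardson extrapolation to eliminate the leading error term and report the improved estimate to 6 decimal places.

r = 3: numerator weight 8, denominator 7.
8 × (-8.8078513016) = -70.4628104128; subtract (-8.8061539204) → -61.6566564924
R = (-61.6566564924)/7 = -8.8080937846
Gap between inputs: 1.697e-03; correction applied: −0.0002424830.

-8.808094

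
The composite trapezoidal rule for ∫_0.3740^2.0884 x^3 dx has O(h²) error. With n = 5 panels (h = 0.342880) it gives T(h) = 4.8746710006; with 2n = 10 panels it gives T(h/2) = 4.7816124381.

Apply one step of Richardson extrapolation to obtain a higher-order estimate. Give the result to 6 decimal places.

4.750593

With r = 2 the leading error scales as h^2, so the weight is 2^2 = 4.
2^2·A(h/2) = 19.1264497524; minus A(h) gives 14.2517787518.
(4·4.7816124381 − 4.8746710006)/(4 − 1) = 4.7505929173
Gap between inputs: 9.306e-02; correction applied: −0.0310195208.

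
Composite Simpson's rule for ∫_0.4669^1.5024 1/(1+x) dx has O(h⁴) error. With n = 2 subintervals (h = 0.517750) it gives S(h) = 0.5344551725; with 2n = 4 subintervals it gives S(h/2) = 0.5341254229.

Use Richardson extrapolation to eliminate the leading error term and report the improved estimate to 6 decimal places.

r = 4, so 2^r = 16.
16×0.5341254229 = 8.5460067664; 8.5460067664 − 0.5344551725 = 8.0115515939
Denominator 16 − 1 = 15.
(16×0.5341254229 − 0.5344551725)/(16 − 1) = 0.5341034396

0.534103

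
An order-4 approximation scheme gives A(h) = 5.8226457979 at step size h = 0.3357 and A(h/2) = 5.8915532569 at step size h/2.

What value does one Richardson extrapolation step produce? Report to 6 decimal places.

r = 4: numerator weight 16, denominator 15.
16·5.8915532569 = 94.2648521104; subtract 5.8226457979 → 88.4422063125
88.4422063125 ÷ 15 = 5.8961470875
Shift from A(h/2): +0.0045938306.

5.896147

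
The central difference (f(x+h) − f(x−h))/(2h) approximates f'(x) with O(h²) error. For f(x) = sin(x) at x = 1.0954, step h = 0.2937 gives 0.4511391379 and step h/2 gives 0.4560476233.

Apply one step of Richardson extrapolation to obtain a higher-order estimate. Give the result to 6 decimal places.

Error is O(h^2); halving h shrinks it by 2^2 = 4.
A(h/2) − A(h) = 0.4560476233 − 0.4511391379 = 0.0049084854
Divide by 2^2 − 1 = 3: 0.0049084854/3 = 0.0016361618
R = 0.4560476233 + 0.0016361618 = 0.4576837851

0.457684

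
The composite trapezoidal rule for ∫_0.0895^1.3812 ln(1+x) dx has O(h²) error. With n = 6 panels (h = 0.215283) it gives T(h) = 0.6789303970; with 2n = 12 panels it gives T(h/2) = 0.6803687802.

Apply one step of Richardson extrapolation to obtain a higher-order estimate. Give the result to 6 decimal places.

0.680848

Leading term ∝ h^2; use weight 4 = 2^2.
4 × 0.6803687802 − 0.6789303970 = 2.0425447238
Divide by 2^2 − 1 = 3.
Result: 0.6808482413
Correction |R − A(h/2)| = 4.795e-04; gap |A(h/2) − A(h)| = 1.438e-03.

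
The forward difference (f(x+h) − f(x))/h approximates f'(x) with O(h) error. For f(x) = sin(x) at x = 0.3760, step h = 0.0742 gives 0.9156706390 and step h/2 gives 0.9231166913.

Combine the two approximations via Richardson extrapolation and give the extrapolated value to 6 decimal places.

0.930563

r = 1, so 2^r = 2.
Numerator 2*A(h/2) − A(h) = 2*0.9231166913 − 0.9156706390 = 0.9305627436
(2*0.9231166913 − 0.9156706390)/(2 − 1) = 0.9305627436
Correction |R − A(h/2)| = 7.446e-03; gap |A(h/2) − A(h)| = 7.446e-03.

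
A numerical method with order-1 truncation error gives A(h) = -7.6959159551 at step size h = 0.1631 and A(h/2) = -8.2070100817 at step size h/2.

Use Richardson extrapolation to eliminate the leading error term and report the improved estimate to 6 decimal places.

r = 1: numerator weight 2, denominator 1.
Top: 2(-8.2070100817) − (-7.6959159551) = -8.7181042083
Divide by 2^1 − 1 = 1.
Extrapolated: (-8.7181042083) / 1 = -8.7181042083

-8.718104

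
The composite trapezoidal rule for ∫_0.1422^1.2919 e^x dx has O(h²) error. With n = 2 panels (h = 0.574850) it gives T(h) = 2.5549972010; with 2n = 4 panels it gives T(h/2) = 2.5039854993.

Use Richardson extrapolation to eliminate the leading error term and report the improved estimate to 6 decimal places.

The method has order 2: 2^2 = 4.
Numerator 4·A(h/2) − A(h) = 4·2.5039854993 − 2.5549972010 = 7.4609447962
7.4609447962 ÷ 3 = 2.4869815987

2.486982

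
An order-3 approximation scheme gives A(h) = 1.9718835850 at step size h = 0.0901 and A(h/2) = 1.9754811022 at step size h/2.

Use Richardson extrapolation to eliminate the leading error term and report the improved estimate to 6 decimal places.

The method has order 3: 2^3 = 8.
8 × 1.9754811022 − 1.9718835850 = 13.8319652326
Divide by 2^3 − 1 = 7.
13.8319652326 ÷ 7 = 1.9759950332
Gap between inputs: 3.598e-03; correction applied: +0.0005139310.

1.975995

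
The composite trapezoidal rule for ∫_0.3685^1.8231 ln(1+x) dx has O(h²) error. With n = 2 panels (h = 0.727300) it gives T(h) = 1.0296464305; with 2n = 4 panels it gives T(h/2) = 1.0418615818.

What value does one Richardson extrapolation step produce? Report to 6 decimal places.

1.045933

r = 2: numerator weight 4, denominator 3.
Top: 4(1.0418615818) − (1.0296464305) = 3.1377998967
R = 3.1377998967/3 = 1.0459332989
Shift from A(h/2): +0.0040717171.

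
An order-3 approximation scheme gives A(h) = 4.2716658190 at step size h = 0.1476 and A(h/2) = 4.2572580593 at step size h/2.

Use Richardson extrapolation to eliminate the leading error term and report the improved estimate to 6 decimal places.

Method order is 3; weight 2^3 = 8.
2^3*A(h/2) = 34.0580644744; minus A(h) gives 29.7863986554.
Extrapolated: 29.7863986554 / 7 = 4.2551998079
Correction |R − A(h/2)| = 2.058e-03; gap |A(h/2) − A(h)| = 1.441e-02.

4.255200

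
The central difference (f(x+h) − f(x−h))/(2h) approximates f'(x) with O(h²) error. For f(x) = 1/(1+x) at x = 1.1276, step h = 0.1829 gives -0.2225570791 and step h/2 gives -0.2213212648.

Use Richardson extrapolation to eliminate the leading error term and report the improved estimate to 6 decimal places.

With r = 2 the leading error scales as h^2, so the weight is 2^2 = 4.
A(h/2) − A(h) = -0.2213212648 − (-0.2225570791) = 0.0012358143
Correction (A(h/2) − A(h))/(4 − 1) = 0.0012358143/3 = 0.0004119381
R = -0.2213212648 + 0.0004119381 = -0.2209093267
Gap between inputs: 1.236e-03; correction applied: +0.0004119381.

-0.220909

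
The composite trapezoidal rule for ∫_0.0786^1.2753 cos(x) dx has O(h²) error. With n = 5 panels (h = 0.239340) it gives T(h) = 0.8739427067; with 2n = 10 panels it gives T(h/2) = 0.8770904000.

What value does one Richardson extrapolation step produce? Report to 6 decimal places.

Order 2 gives 2^r = 4 and 2^r − 1 = 3.
Numerator 4·A(h/2) − A(h) = 4·0.8770904000 − 0.8739427067 = 2.6344188933
Extrapolated: 2.6344188933 / 3 = 0.8781396311
Gap between inputs: 3.148e-03; correction applied: +0.0010492311.

0.878140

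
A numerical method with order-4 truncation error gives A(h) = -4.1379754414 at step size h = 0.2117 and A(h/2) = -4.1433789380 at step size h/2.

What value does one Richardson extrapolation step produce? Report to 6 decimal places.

Error is O(h^4); halving h shrinks it by 2^4 = 16.
Top: 16(-4.1433789380) − (-4.1379754414) = -62.1560875666
Divide by 2^4 − 1 = 15.
(-62.1560875666) ÷ 15 = -4.1437391711

-4.143739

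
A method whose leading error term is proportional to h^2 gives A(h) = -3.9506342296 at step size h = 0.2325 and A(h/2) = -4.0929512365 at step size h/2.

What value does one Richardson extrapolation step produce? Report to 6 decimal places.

Method order is 2; weight 2^2 = 4.
4×(-4.0929512365) = -16.3718049460; subtract (-3.9506342296) → -12.4211707164
Denominator 4 − 1 = 3.
(-12.4211707164) ÷ 3 = -4.1403902388

-4.140390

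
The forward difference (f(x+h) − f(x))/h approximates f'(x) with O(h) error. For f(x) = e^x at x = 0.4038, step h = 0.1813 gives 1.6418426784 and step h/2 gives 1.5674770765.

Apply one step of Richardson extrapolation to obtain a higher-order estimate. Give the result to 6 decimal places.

r = 1: numerator weight 2, denominator 1.
A(h/2) − A(h) = 1.5674770765 − 1.6418426784 = -0.0743656019
Divide by 2^1 − 1 = 1: (-0.0743656019)/1 = -0.0743656019
R = 1.5674770765 − 0.0743656019 = 1.4931114746
Correction |R − A(h/2)| = 7.437e-02; gap |A(h/2) − A(h)| = 7.437e-02.

1.493111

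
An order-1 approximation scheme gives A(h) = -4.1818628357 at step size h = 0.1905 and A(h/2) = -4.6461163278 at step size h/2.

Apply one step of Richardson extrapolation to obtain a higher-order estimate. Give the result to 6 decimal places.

r = 1, so 2^r = 2.
Numerator 2×A(h/2) − A(h) = 2×(-4.6461163278) − (-4.1818628357) = -5.1103698199
Divide by 2^1 − 1 = 1.
(2×(-4.6461163278) − (-4.1818628357))/(2 − 1) = -5.1103698199
Shift from A(h/2): −0.4642534921.

-5.110370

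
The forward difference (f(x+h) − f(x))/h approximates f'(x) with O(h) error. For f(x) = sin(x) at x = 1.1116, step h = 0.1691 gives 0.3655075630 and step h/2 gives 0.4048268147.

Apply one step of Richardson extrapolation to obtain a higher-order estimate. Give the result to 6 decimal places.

Error is O(h^1); halving h shrinks it by 2^1 = 2.
2*0.4048268147 − 0.3655075630 = 0.4441460664
R = 0.4441460664/1 = 0.4441460664
Correction |R − A(h/2)| = 3.932e-02; gap |A(h/2) − A(h)| = 3.932e-02.

0.444146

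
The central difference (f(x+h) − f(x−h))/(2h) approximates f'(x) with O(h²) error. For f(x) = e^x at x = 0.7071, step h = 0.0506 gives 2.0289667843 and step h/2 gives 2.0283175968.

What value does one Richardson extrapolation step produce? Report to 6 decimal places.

2.028101

Order 2 gives 2^r = 4 and 2^r − 1 = 3.
2^2 × A(h/2) = 8.1132703872; minus A(h) gives 6.0843036029.
R = 6.0843036029/3 = 2.0281012010
Correction |R − A(h/2)| = 2.164e-04; gap |A(h/2) − A(h)| = 6.492e-04.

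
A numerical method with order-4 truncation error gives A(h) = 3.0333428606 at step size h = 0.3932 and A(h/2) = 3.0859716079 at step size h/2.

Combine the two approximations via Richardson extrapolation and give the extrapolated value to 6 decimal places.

3.089480

r = 4: numerator weight 16, denominator 15.
2^4·A(h/2) = 49.3755457264; minus A(h) gives 46.3422028658.
R = 46.3422028658/15 = 3.0894801911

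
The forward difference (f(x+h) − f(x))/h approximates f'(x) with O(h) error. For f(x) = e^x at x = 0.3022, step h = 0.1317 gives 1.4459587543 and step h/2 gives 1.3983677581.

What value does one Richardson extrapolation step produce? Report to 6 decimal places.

Error is O(h^1); halving h shrinks it by 2^1 = 2.
Difference of the inputs: 1.3983677581 − 1.4459587543 = -0.0475909962
Correction (A(h/2) − A(h))/(2 − 1) = (-0.0475909962)/1 = -0.0475909962
R = 1.3983677581 − 0.0475909962 = 1.3507767619

1.350777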